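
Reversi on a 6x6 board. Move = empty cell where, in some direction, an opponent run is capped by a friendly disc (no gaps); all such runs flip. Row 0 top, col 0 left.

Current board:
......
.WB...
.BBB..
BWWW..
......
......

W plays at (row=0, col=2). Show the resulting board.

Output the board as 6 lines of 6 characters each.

Place W at (0,2); scan 8 dirs for brackets.
Dir NW: edge -> no flip
Dir N: edge -> no flip
Dir NE: edge -> no flip
Dir W: first cell '.' (not opp) -> no flip
Dir E: first cell '.' (not opp) -> no flip
Dir SW: first cell 'W' (not opp) -> no flip
Dir S: opp run (1,2) (2,2) capped by W -> flip
Dir SE: first cell '.' (not opp) -> no flip
All flips: (1,2) (2,2)

Answer: ..W...
.WW...
.BWB..
BWWW..
......
......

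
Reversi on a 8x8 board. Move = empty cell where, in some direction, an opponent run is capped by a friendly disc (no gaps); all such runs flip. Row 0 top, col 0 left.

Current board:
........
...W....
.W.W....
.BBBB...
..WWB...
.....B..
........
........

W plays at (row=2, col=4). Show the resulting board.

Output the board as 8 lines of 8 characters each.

Place W at (2,4); scan 8 dirs for brackets.
Dir NW: first cell 'W' (not opp) -> no flip
Dir N: first cell '.' (not opp) -> no flip
Dir NE: first cell '.' (not opp) -> no flip
Dir W: first cell 'W' (not opp) -> no flip
Dir E: first cell '.' (not opp) -> no flip
Dir SW: opp run (3,3) capped by W -> flip
Dir S: opp run (3,4) (4,4), next='.' -> no flip
Dir SE: first cell '.' (not opp) -> no flip
All flips: (3,3)

Answer: ........
...W....
.W.WW...
.BBWB...
..WWB...
.....B..
........
........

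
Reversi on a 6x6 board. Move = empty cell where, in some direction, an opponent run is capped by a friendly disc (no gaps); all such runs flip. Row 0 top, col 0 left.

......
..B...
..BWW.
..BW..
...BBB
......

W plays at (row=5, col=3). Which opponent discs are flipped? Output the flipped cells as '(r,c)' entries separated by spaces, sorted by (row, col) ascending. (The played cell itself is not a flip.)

Answer: (4,3)

Derivation:
Dir NW: first cell '.' (not opp) -> no flip
Dir N: opp run (4,3) capped by W -> flip
Dir NE: opp run (4,4), next='.' -> no flip
Dir W: first cell '.' (not opp) -> no flip
Dir E: first cell '.' (not opp) -> no flip
Dir SW: edge -> no flip
Dir S: edge -> no flip
Dir SE: edge -> no flip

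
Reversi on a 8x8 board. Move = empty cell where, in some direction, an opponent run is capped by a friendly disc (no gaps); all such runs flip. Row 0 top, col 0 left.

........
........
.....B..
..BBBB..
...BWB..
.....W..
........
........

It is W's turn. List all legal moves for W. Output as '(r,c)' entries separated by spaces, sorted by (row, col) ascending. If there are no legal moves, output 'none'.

(1,4): no bracket -> illegal
(1,5): flips 3 -> legal
(1,6): no bracket -> illegal
(2,1): no bracket -> illegal
(2,2): flips 1 -> legal
(2,3): no bracket -> illegal
(2,4): flips 1 -> legal
(2,6): flips 1 -> legal
(3,1): no bracket -> illegal
(3,6): no bracket -> illegal
(4,1): no bracket -> illegal
(4,2): flips 1 -> legal
(4,6): flips 1 -> legal
(5,2): no bracket -> illegal
(5,3): no bracket -> illegal
(5,4): no bracket -> illegal
(5,6): no bracket -> illegal

Answer: (1,5) (2,2) (2,4) (2,6) (4,2) (4,6)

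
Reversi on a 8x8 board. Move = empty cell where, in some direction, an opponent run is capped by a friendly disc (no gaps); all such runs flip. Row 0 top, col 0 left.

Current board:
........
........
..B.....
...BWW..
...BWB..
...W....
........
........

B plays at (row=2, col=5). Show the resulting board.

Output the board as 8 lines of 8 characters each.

Answer: ........
........
..B..B..
...BBB..
...BWB..
...W....
........
........

Derivation:
Place B at (2,5); scan 8 dirs for brackets.
Dir NW: first cell '.' (not opp) -> no flip
Dir N: first cell '.' (not opp) -> no flip
Dir NE: first cell '.' (not opp) -> no flip
Dir W: first cell '.' (not opp) -> no flip
Dir E: first cell '.' (not opp) -> no flip
Dir SW: opp run (3,4) capped by B -> flip
Dir S: opp run (3,5) capped by B -> flip
Dir SE: first cell '.' (not opp) -> no flip
All flips: (3,4) (3,5)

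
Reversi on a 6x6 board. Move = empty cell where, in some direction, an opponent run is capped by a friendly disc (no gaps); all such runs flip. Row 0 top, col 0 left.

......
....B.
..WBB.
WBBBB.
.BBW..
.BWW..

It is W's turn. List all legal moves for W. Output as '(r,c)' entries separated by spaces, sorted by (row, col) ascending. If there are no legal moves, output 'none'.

(0,3): no bracket -> illegal
(0,4): no bracket -> illegal
(0,5): no bracket -> illegal
(1,2): no bracket -> illegal
(1,3): flips 2 -> legal
(1,5): no bracket -> illegal
(2,0): flips 2 -> legal
(2,1): flips 1 -> legal
(2,5): flips 3 -> legal
(3,5): flips 4 -> legal
(4,0): flips 3 -> legal
(4,4): flips 1 -> legal
(4,5): no bracket -> illegal
(5,0): flips 1 -> legal

Answer: (1,3) (2,0) (2,1) (2,5) (3,5) (4,0) (4,4) (5,0)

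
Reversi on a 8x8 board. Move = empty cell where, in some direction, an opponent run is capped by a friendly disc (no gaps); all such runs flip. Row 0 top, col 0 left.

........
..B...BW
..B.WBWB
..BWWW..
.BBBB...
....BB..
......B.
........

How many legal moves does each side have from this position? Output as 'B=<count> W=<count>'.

Answer: B=6 W=11

Derivation:
-- B to move --
(0,6): no bracket -> illegal
(0,7): flips 1 -> legal
(1,3): no bracket -> illegal
(1,4): flips 2 -> legal
(1,5): flips 2 -> legal
(2,3): flips 2 -> legal
(3,6): flips 4 -> legal
(3,7): no bracket -> illegal
(4,5): flips 1 -> legal
(4,6): no bracket -> illegal
B mobility = 6
-- W to move --
(0,1): no bracket -> illegal
(0,2): no bracket -> illegal
(0,3): no bracket -> illegal
(0,5): no bracket -> illegal
(0,6): flips 1 -> legal
(0,7): flips 2 -> legal
(1,1): flips 1 -> legal
(1,3): no bracket -> illegal
(1,4): no bracket -> illegal
(1,5): flips 2 -> legal
(2,1): no bracket -> illegal
(2,3): no bracket -> illegal
(3,0): no bracket -> illegal
(3,1): flips 1 -> legal
(3,6): no bracket -> illegal
(3,7): flips 1 -> legal
(4,0): no bracket -> illegal
(4,5): no bracket -> illegal
(4,6): no bracket -> illegal
(5,0): no bracket -> illegal
(5,1): flips 1 -> legal
(5,2): flips 1 -> legal
(5,3): flips 2 -> legal
(5,6): no bracket -> illegal
(5,7): no bracket -> illegal
(6,3): no bracket -> illegal
(6,4): flips 2 -> legal
(6,5): no bracket -> illegal
(6,7): no bracket -> illegal
(7,5): no bracket -> illegal
(7,6): no bracket -> illegal
(7,7): flips 3 -> legal
W mobility = 11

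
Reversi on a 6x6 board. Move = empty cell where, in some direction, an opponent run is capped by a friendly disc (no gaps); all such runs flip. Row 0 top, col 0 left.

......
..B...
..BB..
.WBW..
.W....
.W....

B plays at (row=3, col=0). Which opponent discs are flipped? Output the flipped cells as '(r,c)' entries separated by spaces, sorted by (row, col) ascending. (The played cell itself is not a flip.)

Dir NW: edge -> no flip
Dir N: first cell '.' (not opp) -> no flip
Dir NE: first cell '.' (not opp) -> no flip
Dir W: edge -> no flip
Dir E: opp run (3,1) capped by B -> flip
Dir SW: edge -> no flip
Dir S: first cell '.' (not opp) -> no flip
Dir SE: opp run (4,1), next='.' -> no flip

Answer: (3,1)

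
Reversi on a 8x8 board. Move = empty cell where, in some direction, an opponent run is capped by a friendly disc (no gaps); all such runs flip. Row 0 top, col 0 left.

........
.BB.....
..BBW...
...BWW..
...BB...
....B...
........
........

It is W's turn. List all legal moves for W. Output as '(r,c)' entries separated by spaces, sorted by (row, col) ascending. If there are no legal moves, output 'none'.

Answer: (0,1) (2,1) (3,2) (4,2) (5,2) (5,3) (6,4)

Derivation:
(0,0): no bracket -> illegal
(0,1): flips 2 -> legal
(0,2): no bracket -> illegal
(0,3): no bracket -> illegal
(1,0): no bracket -> illegal
(1,3): no bracket -> illegal
(1,4): no bracket -> illegal
(2,0): no bracket -> illegal
(2,1): flips 2 -> legal
(3,1): no bracket -> illegal
(3,2): flips 1 -> legal
(4,2): flips 1 -> legal
(4,5): no bracket -> illegal
(5,2): flips 1 -> legal
(5,3): flips 1 -> legal
(5,5): no bracket -> illegal
(6,3): no bracket -> illegal
(6,4): flips 2 -> legal
(6,5): no bracket -> illegal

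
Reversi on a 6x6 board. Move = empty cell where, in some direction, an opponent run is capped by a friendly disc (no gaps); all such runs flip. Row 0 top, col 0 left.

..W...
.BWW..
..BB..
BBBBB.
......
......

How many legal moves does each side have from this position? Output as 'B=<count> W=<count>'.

-- B to move --
(0,1): flips 1 -> legal
(0,3): flips 1 -> legal
(0,4): flips 1 -> legal
(1,4): flips 2 -> legal
(2,1): no bracket -> illegal
(2,4): no bracket -> illegal
B mobility = 4
-- W to move --
(0,0): no bracket -> illegal
(0,1): no bracket -> illegal
(1,0): flips 1 -> legal
(1,4): no bracket -> illegal
(2,0): flips 1 -> legal
(2,1): no bracket -> illegal
(2,4): no bracket -> illegal
(2,5): no bracket -> illegal
(3,5): no bracket -> illegal
(4,0): flips 2 -> legal
(4,1): no bracket -> illegal
(4,2): flips 2 -> legal
(4,3): flips 2 -> legal
(4,4): no bracket -> illegal
(4,5): flips 2 -> legal
W mobility = 6

Answer: B=4 W=6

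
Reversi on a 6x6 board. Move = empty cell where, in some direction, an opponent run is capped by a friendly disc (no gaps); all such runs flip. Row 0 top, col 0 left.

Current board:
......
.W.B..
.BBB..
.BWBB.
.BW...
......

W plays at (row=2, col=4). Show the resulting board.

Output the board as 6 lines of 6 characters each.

Answer: ......
.W.B..
.BBBW.
.BWWB.
.BW...
......

Derivation:
Place W at (2,4); scan 8 dirs for brackets.
Dir NW: opp run (1,3), next='.' -> no flip
Dir N: first cell '.' (not opp) -> no flip
Dir NE: first cell '.' (not opp) -> no flip
Dir W: opp run (2,3) (2,2) (2,1), next='.' -> no flip
Dir E: first cell '.' (not opp) -> no flip
Dir SW: opp run (3,3) capped by W -> flip
Dir S: opp run (3,4), next='.' -> no flip
Dir SE: first cell '.' (not opp) -> no flip
All flips: (3,3)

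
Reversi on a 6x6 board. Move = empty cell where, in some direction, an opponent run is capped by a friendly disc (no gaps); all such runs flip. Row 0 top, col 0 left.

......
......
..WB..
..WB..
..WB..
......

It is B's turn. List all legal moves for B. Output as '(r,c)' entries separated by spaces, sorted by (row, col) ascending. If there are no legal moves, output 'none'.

(1,1): flips 1 -> legal
(1,2): no bracket -> illegal
(1,3): no bracket -> illegal
(2,1): flips 2 -> legal
(3,1): flips 1 -> legal
(4,1): flips 2 -> legal
(5,1): flips 1 -> legal
(5,2): no bracket -> illegal
(5,3): no bracket -> illegal

Answer: (1,1) (2,1) (3,1) (4,1) (5,1)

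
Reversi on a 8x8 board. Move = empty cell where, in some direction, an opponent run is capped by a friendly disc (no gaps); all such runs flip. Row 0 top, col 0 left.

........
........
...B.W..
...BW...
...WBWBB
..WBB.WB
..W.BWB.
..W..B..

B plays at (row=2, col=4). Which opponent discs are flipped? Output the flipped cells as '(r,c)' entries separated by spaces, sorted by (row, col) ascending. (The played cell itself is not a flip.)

Dir NW: first cell '.' (not opp) -> no flip
Dir N: first cell '.' (not opp) -> no flip
Dir NE: first cell '.' (not opp) -> no flip
Dir W: first cell 'B' (not opp) -> no flip
Dir E: opp run (2,5), next='.' -> no flip
Dir SW: first cell 'B' (not opp) -> no flip
Dir S: opp run (3,4) capped by B -> flip
Dir SE: first cell '.' (not opp) -> no flip

Answer: (3,4)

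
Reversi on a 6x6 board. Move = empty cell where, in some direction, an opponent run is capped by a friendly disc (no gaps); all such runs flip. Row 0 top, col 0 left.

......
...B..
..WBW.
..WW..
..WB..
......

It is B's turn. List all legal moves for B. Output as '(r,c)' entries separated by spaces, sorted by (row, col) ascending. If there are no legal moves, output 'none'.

Answer: (2,1) (2,5) (3,1) (3,5) (4,1)

Derivation:
(1,1): no bracket -> illegal
(1,2): no bracket -> illegal
(1,4): no bracket -> illegal
(1,5): no bracket -> illegal
(2,1): flips 2 -> legal
(2,5): flips 1 -> legal
(3,1): flips 1 -> legal
(3,4): no bracket -> illegal
(3,5): flips 1 -> legal
(4,1): flips 2 -> legal
(4,4): no bracket -> illegal
(5,1): no bracket -> illegal
(5,2): no bracket -> illegal
(5,3): no bracket -> illegal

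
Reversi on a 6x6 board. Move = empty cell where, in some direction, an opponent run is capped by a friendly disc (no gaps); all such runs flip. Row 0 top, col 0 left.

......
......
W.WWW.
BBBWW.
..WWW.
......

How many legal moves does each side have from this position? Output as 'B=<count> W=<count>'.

-- B to move --
(1,0): flips 1 -> legal
(1,1): no bracket -> illegal
(1,2): flips 1 -> legal
(1,3): flips 1 -> legal
(1,4): flips 1 -> legal
(1,5): no bracket -> illegal
(2,1): no bracket -> illegal
(2,5): no bracket -> illegal
(3,5): flips 2 -> legal
(4,1): no bracket -> illegal
(4,5): no bracket -> illegal
(5,1): no bracket -> illegal
(5,2): flips 1 -> legal
(5,3): flips 1 -> legal
(5,4): flips 1 -> legal
(5,5): no bracket -> illegal
B mobility = 8
-- W to move --
(2,1): flips 1 -> legal
(4,0): flips 2 -> legal
(4,1): flips 1 -> legal
W mobility = 3

Answer: B=8 W=3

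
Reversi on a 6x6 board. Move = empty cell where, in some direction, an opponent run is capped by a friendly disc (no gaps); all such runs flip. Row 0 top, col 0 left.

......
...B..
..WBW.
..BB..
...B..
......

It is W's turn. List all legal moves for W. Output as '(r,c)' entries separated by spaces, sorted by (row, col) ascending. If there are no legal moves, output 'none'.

Answer: (0,2) (0,4) (4,2) (4,4)

Derivation:
(0,2): flips 1 -> legal
(0,3): no bracket -> illegal
(0,4): flips 1 -> legal
(1,2): no bracket -> illegal
(1,4): no bracket -> illegal
(2,1): no bracket -> illegal
(3,1): no bracket -> illegal
(3,4): no bracket -> illegal
(4,1): no bracket -> illegal
(4,2): flips 2 -> legal
(4,4): flips 1 -> legal
(5,2): no bracket -> illegal
(5,3): no bracket -> illegal
(5,4): no bracket -> illegal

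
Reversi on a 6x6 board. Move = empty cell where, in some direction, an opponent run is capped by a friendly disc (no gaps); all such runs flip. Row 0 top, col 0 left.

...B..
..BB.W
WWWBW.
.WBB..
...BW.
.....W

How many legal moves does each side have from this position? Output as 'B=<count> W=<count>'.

-- B to move --
(0,4): no bracket -> illegal
(0,5): no bracket -> illegal
(1,0): flips 1 -> legal
(1,1): flips 1 -> legal
(1,4): no bracket -> illegal
(2,5): flips 1 -> legal
(3,0): flips 2 -> legal
(3,4): no bracket -> illegal
(3,5): flips 1 -> legal
(4,0): flips 2 -> legal
(4,1): no bracket -> illegal
(4,2): no bracket -> illegal
(4,5): flips 1 -> legal
(5,3): no bracket -> illegal
(5,4): no bracket -> illegal
B mobility = 7
-- W to move --
(0,1): no bracket -> illegal
(0,2): flips 2 -> legal
(0,4): flips 1 -> legal
(1,1): no bracket -> illegal
(1,4): no bracket -> illegal
(3,4): flips 2 -> legal
(4,1): no bracket -> illegal
(4,2): flips 3 -> legal
(5,2): no bracket -> illegal
(5,3): no bracket -> illegal
(5,4): flips 2 -> legal
W mobility = 5

Answer: B=7 W=5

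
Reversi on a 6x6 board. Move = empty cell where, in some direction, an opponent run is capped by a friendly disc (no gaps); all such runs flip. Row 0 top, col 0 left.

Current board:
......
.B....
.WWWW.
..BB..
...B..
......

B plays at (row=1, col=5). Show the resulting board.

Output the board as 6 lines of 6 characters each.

Place B at (1,5); scan 8 dirs for brackets.
Dir NW: first cell '.' (not opp) -> no flip
Dir N: first cell '.' (not opp) -> no flip
Dir NE: edge -> no flip
Dir W: first cell '.' (not opp) -> no flip
Dir E: edge -> no flip
Dir SW: opp run (2,4) capped by B -> flip
Dir S: first cell '.' (not opp) -> no flip
Dir SE: edge -> no flip
All flips: (2,4)

Answer: ......
.B...B
.WWWB.
..BB..
...B..
......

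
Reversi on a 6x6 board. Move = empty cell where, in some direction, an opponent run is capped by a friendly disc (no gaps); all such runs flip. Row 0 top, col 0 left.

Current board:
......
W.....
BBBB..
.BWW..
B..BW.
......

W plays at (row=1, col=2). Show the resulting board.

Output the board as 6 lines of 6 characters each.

Place W at (1,2); scan 8 dirs for brackets.
Dir NW: first cell '.' (not opp) -> no flip
Dir N: first cell '.' (not opp) -> no flip
Dir NE: first cell '.' (not opp) -> no flip
Dir W: first cell '.' (not opp) -> no flip
Dir E: first cell '.' (not opp) -> no flip
Dir SW: opp run (2,1), next='.' -> no flip
Dir S: opp run (2,2) capped by W -> flip
Dir SE: opp run (2,3), next='.' -> no flip
All flips: (2,2)

Answer: ......
W.W...
BBWB..
.BWW..
B..BW.
......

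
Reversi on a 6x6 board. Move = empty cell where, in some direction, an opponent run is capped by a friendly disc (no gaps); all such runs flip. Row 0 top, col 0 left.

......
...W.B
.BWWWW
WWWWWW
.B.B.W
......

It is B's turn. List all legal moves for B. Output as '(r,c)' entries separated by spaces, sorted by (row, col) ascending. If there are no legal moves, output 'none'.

(0,2): no bracket -> illegal
(0,3): flips 3 -> legal
(0,4): no bracket -> illegal
(1,1): no bracket -> illegal
(1,2): no bracket -> illegal
(1,4): flips 2 -> legal
(2,0): no bracket -> illegal
(4,0): no bracket -> illegal
(4,2): flips 2 -> legal
(4,4): no bracket -> illegal
(5,4): no bracket -> illegal
(5,5): flips 3 -> legal

Answer: (0,3) (1,4) (4,2) (5,5)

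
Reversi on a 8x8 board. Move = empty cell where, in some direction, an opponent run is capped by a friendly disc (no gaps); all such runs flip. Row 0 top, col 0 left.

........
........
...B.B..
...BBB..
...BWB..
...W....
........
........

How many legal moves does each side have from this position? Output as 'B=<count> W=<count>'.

Answer: B=4 W=6

Derivation:
-- B to move --
(4,2): no bracket -> illegal
(5,2): no bracket -> illegal
(5,4): flips 1 -> legal
(5,5): flips 1 -> legal
(6,2): flips 2 -> legal
(6,3): flips 1 -> legal
(6,4): no bracket -> illegal
B mobility = 4
-- W to move --
(1,2): no bracket -> illegal
(1,3): flips 3 -> legal
(1,4): no bracket -> illegal
(1,5): no bracket -> illegal
(1,6): no bracket -> illegal
(2,2): flips 1 -> legal
(2,4): flips 1 -> legal
(2,6): flips 1 -> legal
(3,2): no bracket -> illegal
(3,6): no bracket -> illegal
(4,2): flips 1 -> legal
(4,6): flips 1 -> legal
(5,2): no bracket -> illegal
(5,4): no bracket -> illegal
(5,5): no bracket -> illegal
(5,6): no bracket -> illegal
W mobility = 6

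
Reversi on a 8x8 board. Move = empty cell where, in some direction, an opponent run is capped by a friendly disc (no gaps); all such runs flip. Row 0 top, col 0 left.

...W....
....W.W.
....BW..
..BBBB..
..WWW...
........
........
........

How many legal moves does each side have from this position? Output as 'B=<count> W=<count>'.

Answer: B=9 W=6

Derivation:
-- B to move --
(0,2): no bracket -> illegal
(0,4): flips 1 -> legal
(0,5): no bracket -> illegal
(0,6): no bracket -> illegal
(0,7): flips 2 -> legal
(1,2): no bracket -> illegal
(1,3): no bracket -> illegal
(1,5): flips 1 -> legal
(1,7): no bracket -> illegal
(2,3): no bracket -> illegal
(2,6): flips 1 -> legal
(2,7): no bracket -> illegal
(3,1): no bracket -> illegal
(3,6): no bracket -> illegal
(4,1): no bracket -> illegal
(4,5): no bracket -> illegal
(5,1): flips 1 -> legal
(5,2): flips 2 -> legal
(5,3): flips 2 -> legal
(5,4): flips 2 -> legal
(5,5): flips 1 -> legal
B mobility = 9
-- W to move --
(1,3): no bracket -> illegal
(1,5): flips 2 -> legal
(2,1): flips 1 -> legal
(2,2): flips 2 -> legal
(2,3): flips 2 -> legal
(2,6): flips 1 -> legal
(3,1): no bracket -> illegal
(3,6): no bracket -> illegal
(4,1): no bracket -> illegal
(4,5): flips 1 -> legal
(4,6): no bracket -> illegal
W mobility = 6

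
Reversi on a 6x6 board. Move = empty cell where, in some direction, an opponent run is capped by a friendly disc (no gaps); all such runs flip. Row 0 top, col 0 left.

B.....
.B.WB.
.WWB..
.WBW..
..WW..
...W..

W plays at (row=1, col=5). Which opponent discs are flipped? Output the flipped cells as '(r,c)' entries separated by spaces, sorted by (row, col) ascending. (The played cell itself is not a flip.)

Dir NW: first cell '.' (not opp) -> no flip
Dir N: first cell '.' (not opp) -> no flip
Dir NE: edge -> no flip
Dir W: opp run (1,4) capped by W -> flip
Dir E: edge -> no flip
Dir SW: first cell '.' (not opp) -> no flip
Dir S: first cell '.' (not opp) -> no flip
Dir SE: edge -> no flip

Answer: (1,4)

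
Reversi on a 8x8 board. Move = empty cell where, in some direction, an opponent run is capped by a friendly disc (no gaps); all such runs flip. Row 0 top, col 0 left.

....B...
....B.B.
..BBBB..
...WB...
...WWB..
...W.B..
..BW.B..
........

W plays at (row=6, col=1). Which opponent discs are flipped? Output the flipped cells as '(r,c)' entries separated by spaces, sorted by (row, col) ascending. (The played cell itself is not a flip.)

Answer: (6,2)

Derivation:
Dir NW: first cell '.' (not opp) -> no flip
Dir N: first cell '.' (not opp) -> no flip
Dir NE: first cell '.' (not opp) -> no flip
Dir W: first cell '.' (not opp) -> no flip
Dir E: opp run (6,2) capped by W -> flip
Dir SW: first cell '.' (not opp) -> no flip
Dir S: first cell '.' (not opp) -> no flip
Dir SE: first cell '.' (not opp) -> no flip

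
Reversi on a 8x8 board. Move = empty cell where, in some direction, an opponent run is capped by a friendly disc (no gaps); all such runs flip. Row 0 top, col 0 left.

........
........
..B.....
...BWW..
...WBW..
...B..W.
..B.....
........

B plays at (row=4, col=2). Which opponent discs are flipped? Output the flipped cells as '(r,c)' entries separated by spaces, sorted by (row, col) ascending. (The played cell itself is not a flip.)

Answer: (4,3)

Derivation:
Dir NW: first cell '.' (not opp) -> no flip
Dir N: first cell '.' (not opp) -> no flip
Dir NE: first cell 'B' (not opp) -> no flip
Dir W: first cell '.' (not opp) -> no flip
Dir E: opp run (4,3) capped by B -> flip
Dir SW: first cell '.' (not opp) -> no flip
Dir S: first cell '.' (not opp) -> no flip
Dir SE: first cell 'B' (not opp) -> no flip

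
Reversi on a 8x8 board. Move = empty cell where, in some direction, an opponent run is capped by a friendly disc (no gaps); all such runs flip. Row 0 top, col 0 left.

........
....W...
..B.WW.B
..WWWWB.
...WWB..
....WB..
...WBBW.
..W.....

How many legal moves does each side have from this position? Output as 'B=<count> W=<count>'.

Answer: B=11 W=9

Derivation:
-- B to move --
(0,3): flips 2 -> legal
(0,4): flips 5 -> legal
(0,5): no bracket -> illegal
(1,3): no bracket -> illegal
(1,5): flips 2 -> legal
(1,6): no bracket -> illegal
(2,1): flips 3 -> legal
(2,3): flips 1 -> legal
(2,6): no bracket -> illegal
(3,1): flips 4 -> legal
(4,1): no bracket -> illegal
(4,2): flips 3 -> legal
(4,6): no bracket -> illegal
(5,2): no bracket -> illegal
(5,3): flips 1 -> legal
(5,6): no bracket -> illegal
(5,7): no bracket -> illegal
(6,1): no bracket -> illegal
(6,2): flips 1 -> legal
(6,7): flips 1 -> legal
(7,1): no bracket -> illegal
(7,3): no bracket -> illegal
(7,4): no bracket -> illegal
(7,5): no bracket -> illegal
(7,6): no bracket -> illegal
(7,7): flips 1 -> legal
B mobility = 11
-- W to move --
(1,1): flips 1 -> legal
(1,2): flips 1 -> legal
(1,3): no bracket -> illegal
(1,6): no bracket -> illegal
(1,7): no bracket -> illegal
(2,1): no bracket -> illegal
(2,3): no bracket -> illegal
(2,6): no bracket -> illegal
(3,1): no bracket -> illegal
(3,7): flips 1 -> legal
(4,6): flips 1 -> legal
(4,7): flips 1 -> legal
(5,3): no bracket -> illegal
(5,6): flips 2 -> legal
(7,3): no bracket -> illegal
(7,4): flips 1 -> legal
(7,5): flips 3 -> legal
(7,6): flips 1 -> legal
W mobility = 9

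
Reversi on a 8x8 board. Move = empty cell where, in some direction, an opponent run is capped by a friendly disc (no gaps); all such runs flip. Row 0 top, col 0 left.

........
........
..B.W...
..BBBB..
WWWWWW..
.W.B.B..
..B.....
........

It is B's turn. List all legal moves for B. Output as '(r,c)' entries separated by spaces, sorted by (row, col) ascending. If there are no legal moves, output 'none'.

Answer: (1,3) (1,4) (1,5) (3,1) (5,0) (5,2) (5,4) (5,6) (6,0)

Derivation:
(1,3): flips 1 -> legal
(1,4): flips 1 -> legal
(1,5): flips 1 -> legal
(2,3): no bracket -> illegal
(2,5): no bracket -> illegal
(3,0): no bracket -> illegal
(3,1): flips 1 -> legal
(3,6): no bracket -> illegal
(4,6): no bracket -> illegal
(5,0): flips 1 -> legal
(5,2): flips 2 -> legal
(5,4): flips 2 -> legal
(5,6): flips 1 -> legal
(6,0): flips 2 -> legal
(6,1): no bracket -> illegal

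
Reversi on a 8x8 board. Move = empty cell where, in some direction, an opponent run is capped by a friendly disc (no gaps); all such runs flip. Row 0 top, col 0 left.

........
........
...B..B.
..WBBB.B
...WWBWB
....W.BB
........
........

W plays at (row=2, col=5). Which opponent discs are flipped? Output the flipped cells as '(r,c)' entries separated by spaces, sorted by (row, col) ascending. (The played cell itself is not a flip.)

Dir NW: first cell '.' (not opp) -> no flip
Dir N: first cell '.' (not opp) -> no flip
Dir NE: first cell '.' (not opp) -> no flip
Dir W: first cell '.' (not opp) -> no flip
Dir E: opp run (2,6), next='.' -> no flip
Dir SW: opp run (3,4) capped by W -> flip
Dir S: opp run (3,5) (4,5), next='.' -> no flip
Dir SE: first cell '.' (not opp) -> no flip

Answer: (3,4)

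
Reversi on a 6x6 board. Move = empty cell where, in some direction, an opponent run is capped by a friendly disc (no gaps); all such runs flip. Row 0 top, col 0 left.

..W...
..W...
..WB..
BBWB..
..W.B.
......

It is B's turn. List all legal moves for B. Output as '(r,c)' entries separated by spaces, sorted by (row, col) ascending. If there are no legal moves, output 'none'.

(0,1): flips 1 -> legal
(0,3): no bracket -> illegal
(1,1): flips 1 -> legal
(1,3): flips 1 -> legal
(2,1): flips 1 -> legal
(4,1): flips 1 -> legal
(4,3): no bracket -> illegal
(5,1): flips 1 -> legal
(5,2): no bracket -> illegal
(5,3): flips 1 -> legal

Answer: (0,1) (1,1) (1,3) (2,1) (4,1) (5,1) (5,3)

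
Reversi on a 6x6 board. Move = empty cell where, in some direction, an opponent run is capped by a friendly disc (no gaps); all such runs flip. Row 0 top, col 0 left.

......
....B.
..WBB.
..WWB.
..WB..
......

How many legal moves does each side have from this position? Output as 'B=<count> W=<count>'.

Answer: B=4 W=8

Derivation:
-- B to move --
(1,1): no bracket -> illegal
(1,2): no bracket -> illegal
(1,3): no bracket -> illegal
(2,1): flips 2 -> legal
(3,1): flips 2 -> legal
(4,1): flips 2 -> legal
(4,4): no bracket -> illegal
(5,1): flips 2 -> legal
(5,2): no bracket -> illegal
(5,3): no bracket -> illegal
B mobility = 4
-- W to move --
(0,3): no bracket -> illegal
(0,4): no bracket -> illegal
(0,5): flips 2 -> legal
(1,2): no bracket -> illegal
(1,3): flips 1 -> legal
(1,5): flips 1 -> legal
(2,5): flips 2 -> legal
(3,5): flips 1 -> legal
(4,4): flips 1 -> legal
(4,5): no bracket -> illegal
(5,2): no bracket -> illegal
(5,3): flips 1 -> legal
(5,4): flips 1 -> legal
W mobility = 8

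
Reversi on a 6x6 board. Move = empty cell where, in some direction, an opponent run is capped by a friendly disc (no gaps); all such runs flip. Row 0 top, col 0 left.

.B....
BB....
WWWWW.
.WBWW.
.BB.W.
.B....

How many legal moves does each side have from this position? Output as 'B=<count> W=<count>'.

-- B to move --
(1,2): flips 1 -> legal
(1,3): no bracket -> illegal
(1,4): flips 1 -> legal
(1,5): flips 2 -> legal
(2,5): no bracket -> illegal
(3,0): flips 2 -> legal
(3,5): flips 2 -> legal
(4,0): no bracket -> illegal
(4,3): no bracket -> illegal
(4,5): no bracket -> illegal
(5,3): no bracket -> illegal
(5,4): no bracket -> illegal
(5,5): flips 3 -> legal
B mobility = 6
-- W to move --
(0,0): flips 2 -> legal
(0,2): flips 1 -> legal
(1,2): no bracket -> illegal
(3,0): no bracket -> illegal
(4,0): no bracket -> illegal
(4,3): flips 1 -> legal
(5,0): flips 2 -> legal
(5,2): flips 2 -> legal
(5,3): flips 1 -> legal
W mobility = 6

Answer: B=6 W=6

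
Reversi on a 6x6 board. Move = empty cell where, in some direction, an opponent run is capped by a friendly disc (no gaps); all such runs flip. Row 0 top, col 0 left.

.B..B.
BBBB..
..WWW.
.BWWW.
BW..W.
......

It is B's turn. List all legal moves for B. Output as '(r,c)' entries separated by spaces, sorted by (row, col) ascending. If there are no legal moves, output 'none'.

(1,4): no bracket -> illegal
(1,5): no bracket -> illegal
(2,1): no bracket -> illegal
(2,5): no bracket -> illegal
(3,0): no bracket -> illegal
(3,5): flips 4 -> legal
(4,2): flips 3 -> legal
(4,3): flips 2 -> legal
(4,5): flips 2 -> legal
(5,0): no bracket -> illegal
(5,1): flips 1 -> legal
(5,2): no bracket -> illegal
(5,3): no bracket -> illegal
(5,4): no bracket -> illegal
(5,5): flips 3 -> legal

Answer: (3,5) (4,2) (4,3) (4,5) (5,1) (5,5)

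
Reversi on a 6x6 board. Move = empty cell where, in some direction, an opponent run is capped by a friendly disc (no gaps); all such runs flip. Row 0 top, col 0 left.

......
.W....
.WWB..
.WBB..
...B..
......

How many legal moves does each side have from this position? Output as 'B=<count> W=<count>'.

-- B to move --
(0,0): flips 2 -> legal
(0,1): no bracket -> illegal
(0,2): no bracket -> illegal
(1,0): flips 1 -> legal
(1,2): flips 1 -> legal
(1,3): no bracket -> illegal
(2,0): flips 2 -> legal
(3,0): flips 1 -> legal
(4,0): no bracket -> illegal
(4,1): no bracket -> illegal
(4,2): no bracket -> illegal
B mobility = 5
-- W to move --
(1,2): no bracket -> illegal
(1,3): no bracket -> illegal
(1,4): no bracket -> illegal
(2,4): flips 1 -> legal
(3,4): flips 2 -> legal
(4,1): no bracket -> illegal
(4,2): flips 1 -> legal
(4,4): flips 1 -> legal
(5,2): no bracket -> illegal
(5,3): no bracket -> illegal
(5,4): flips 2 -> legal
W mobility = 5

Answer: B=5 W=5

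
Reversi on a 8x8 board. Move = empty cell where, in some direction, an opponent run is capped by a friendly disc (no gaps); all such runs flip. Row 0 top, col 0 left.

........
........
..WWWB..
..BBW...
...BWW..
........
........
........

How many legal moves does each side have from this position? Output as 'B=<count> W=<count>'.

Answer: B=9 W=7

Derivation:
-- B to move --
(1,1): flips 1 -> legal
(1,2): flips 1 -> legal
(1,3): flips 1 -> legal
(1,4): flips 1 -> legal
(1,5): flips 1 -> legal
(2,1): flips 3 -> legal
(3,1): no bracket -> illegal
(3,5): flips 1 -> legal
(3,6): no bracket -> illegal
(4,6): flips 2 -> legal
(5,3): no bracket -> illegal
(5,4): no bracket -> illegal
(5,5): flips 1 -> legal
(5,6): no bracket -> illegal
B mobility = 9
-- W to move --
(1,4): no bracket -> illegal
(1,5): no bracket -> illegal
(1,6): flips 1 -> legal
(2,1): no bracket -> illegal
(2,6): flips 1 -> legal
(3,1): flips 2 -> legal
(3,5): no bracket -> illegal
(3,6): no bracket -> illegal
(4,1): flips 1 -> legal
(4,2): flips 3 -> legal
(5,2): flips 1 -> legal
(5,3): flips 2 -> legal
(5,4): no bracket -> illegal
W mobility = 7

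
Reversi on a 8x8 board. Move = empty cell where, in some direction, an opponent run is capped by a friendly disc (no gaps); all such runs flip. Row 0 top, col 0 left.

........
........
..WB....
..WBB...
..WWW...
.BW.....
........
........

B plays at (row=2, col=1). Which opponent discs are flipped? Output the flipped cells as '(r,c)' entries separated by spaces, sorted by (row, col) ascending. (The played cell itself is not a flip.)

Answer: (2,2)

Derivation:
Dir NW: first cell '.' (not opp) -> no flip
Dir N: first cell '.' (not opp) -> no flip
Dir NE: first cell '.' (not opp) -> no flip
Dir W: first cell '.' (not opp) -> no flip
Dir E: opp run (2,2) capped by B -> flip
Dir SW: first cell '.' (not opp) -> no flip
Dir S: first cell '.' (not opp) -> no flip
Dir SE: opp run (3,2) (4,3), next='.' -> no flip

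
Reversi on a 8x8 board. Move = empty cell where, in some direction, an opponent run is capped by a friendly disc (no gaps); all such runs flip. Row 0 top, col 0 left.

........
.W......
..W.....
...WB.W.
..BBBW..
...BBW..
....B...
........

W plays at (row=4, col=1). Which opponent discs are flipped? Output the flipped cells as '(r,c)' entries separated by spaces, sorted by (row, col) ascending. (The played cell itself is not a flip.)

Dir NW: first cell '.' (not opp) -> no flip
Dir N: first cell '.' (not opp) -> no flip
Dir NE: first cell '.' (not opp) -> no flip
Dir W: first cell '.' (not opp) -> no flip
Dir E: opp run (4,2) (4,3) (4,4) capped by W -> flip
Dir SW: first cell '.' (not opp) -> no flip
Dir S: first cell '.' (not opp) -> no flip
Dir SE: first cell '.' (not opp) -> no flip

Answer: (4,2) (4,3) (4,4)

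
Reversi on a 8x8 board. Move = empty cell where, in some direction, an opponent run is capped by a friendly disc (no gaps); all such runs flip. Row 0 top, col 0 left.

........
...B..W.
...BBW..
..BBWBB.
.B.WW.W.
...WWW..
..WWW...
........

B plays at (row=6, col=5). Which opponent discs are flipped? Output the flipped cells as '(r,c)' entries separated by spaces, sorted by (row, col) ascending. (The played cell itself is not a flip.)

Dir NW: opp run (5,4) (4,3) capped by B -> flip
Dir N: opp run (5,5), next='.' -> no flip
Dir NE: first cell '.' (not opp) -> no flip
Dir W: opp run (6,4) (6,3) (6,2), next='.' -> no flip
Dir E: first cell '.' (not opp) -> no flip
Dir SW: first cell '.' (not opp) -> no flip
Dir S: first cell '.' (not opp) -> no flip
Dir SE: first cell '.' (not opp) -> no flip

Answer: (4,3) (5,4)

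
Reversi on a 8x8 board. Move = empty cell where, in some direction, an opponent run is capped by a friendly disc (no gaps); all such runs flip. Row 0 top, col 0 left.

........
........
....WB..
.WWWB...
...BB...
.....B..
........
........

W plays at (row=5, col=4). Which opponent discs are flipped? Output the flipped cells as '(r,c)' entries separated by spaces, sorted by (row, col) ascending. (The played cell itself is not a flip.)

Dir NW: opp run (4,3) capped by W -> flip
Dir N: opp run (4,4) (3,4) capped by W -> flip
Dir NE: first cell '.' (not opp) -> no flip
Dir W: first cell '.' (not opp) -> no flip
Dir E: opp run (5,5), next='.' -> no flip
Dir SW: first cell '.' (not opp) -> no flip
Dir S: first cell '.' (not opp) -> no flip
Dir SE: first cell '.' (not opp) -> no flip

Answer: (3,4) (4,3) (4,4)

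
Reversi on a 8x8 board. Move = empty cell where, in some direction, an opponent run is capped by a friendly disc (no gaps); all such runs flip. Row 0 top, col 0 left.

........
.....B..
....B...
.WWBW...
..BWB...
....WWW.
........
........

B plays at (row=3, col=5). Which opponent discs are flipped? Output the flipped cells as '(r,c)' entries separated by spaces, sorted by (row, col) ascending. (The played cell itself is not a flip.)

Dir NW: first cell 'B' (not opp) -> no flip
Dir N: first cell '.' (not opp) -> no flip
Dir NE: first cell '.' (not opp) -> no flip
Dir W: opp run (3,4) capped by B -> flip
Dir E: first cell '.' (not opp) -> no flip
Dir SW: first cell 'B' (not opp) -> no flip
Dir S: first cell '.' (not opp) -> no flip
Dir SE: first cell '.' (not opp) -> no flip

Answer: (3,4)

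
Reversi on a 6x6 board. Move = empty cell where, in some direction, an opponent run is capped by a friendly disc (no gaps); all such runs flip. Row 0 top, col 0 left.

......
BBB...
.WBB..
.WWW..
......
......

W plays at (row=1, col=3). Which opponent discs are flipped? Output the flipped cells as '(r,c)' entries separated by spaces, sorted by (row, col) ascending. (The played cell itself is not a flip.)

Answer: (2,2) (2,3)

Derivation:
Dir NW: first cell '.' (not opp) -> no flip
Dir N: first cell '.' (not opp) -> no flip
Dir NE: first cell '.' (not opp) -> no flip
Dir W: opp run (1,2) (1,1) (1,0), next=edge -> no flip
Dir E: first cell '.' (not opp) -> no flip
Dir SW: opp run (2,2) capped by W -> flip
Dir S: opp run (2,3) capped by W -> flip
Dir SE: first cell '.' (not opp) -> no flip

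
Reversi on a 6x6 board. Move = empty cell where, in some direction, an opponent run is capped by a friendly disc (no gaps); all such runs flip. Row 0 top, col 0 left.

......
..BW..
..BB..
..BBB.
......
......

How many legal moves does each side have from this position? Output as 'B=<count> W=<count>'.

Answer: B=3 W=3

Derivation:
-- B to move --
(0,2): no bracket -> illegal
(0,3): flips 1 -> legal
(0,4): flips 1 -> legal
(1,4): flips 1 -> legal
(2,4): no bracket -> illegal
B mobility = 3
-- W to move --
(0,1): no bracket -> illegal
(0,2): no bracket -> illegal
(0,3): no bracket -> illegal
(1,1): flips 1 -> legal
(1,4): no bracket -> illegal
(2,1): no bracket -> illegal
(2,4): no bracket -> illegal
(2,5): no bracket -> illegal
(3,1): flips 1 -> legal
(3,5): no bracket -> illegal
(4,1): no bracket -> illegal
(4,2): no bracket -> illegal
(4,3): flips 2 -> legal
(4,4): no bracket -> illegal
(4,5): no bracket -> illegal
W mobility = 3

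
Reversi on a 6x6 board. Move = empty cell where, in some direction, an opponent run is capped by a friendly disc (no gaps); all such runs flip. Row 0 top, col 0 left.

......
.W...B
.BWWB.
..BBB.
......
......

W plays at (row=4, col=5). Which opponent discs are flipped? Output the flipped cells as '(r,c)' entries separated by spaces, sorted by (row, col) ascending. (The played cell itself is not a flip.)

Answer: (3,4)

Derivation:
Dir NW: opp run (3,4) capped by W -> flip
Dir N: first cell '.' (not opp) -> no flip
Dir NE: edge -> no flip
Dir W: first cell '.' (not opp) -> no flip
Dir E: edge -> no flip
Dir SW: first cell '.' (not opp) -> no flip
Dir S: first cell '.' (not opp) -> no flip
Dir SE: edge -> no flip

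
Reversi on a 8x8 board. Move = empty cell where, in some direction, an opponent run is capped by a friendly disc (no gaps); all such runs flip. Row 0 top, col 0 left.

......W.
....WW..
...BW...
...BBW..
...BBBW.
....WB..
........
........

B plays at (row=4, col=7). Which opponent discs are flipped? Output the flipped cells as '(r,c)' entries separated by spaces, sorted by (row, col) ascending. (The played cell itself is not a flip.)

Answer: (4,6)

Derivation:
Dir NW: first cell '.' (not opp) -> no flip
Dir N: first cell '.' (not opp) -> no flip
Dir NE: edge -> no flip
Dir W: opp run (4,6) capped by B -> flip
Dir E: edge -> no flip
Dir SW: first cell '.' (not opp) -> no flip
Dir S: first cell '.' (not opp) -> no flip
Dir SE: edge -> no flip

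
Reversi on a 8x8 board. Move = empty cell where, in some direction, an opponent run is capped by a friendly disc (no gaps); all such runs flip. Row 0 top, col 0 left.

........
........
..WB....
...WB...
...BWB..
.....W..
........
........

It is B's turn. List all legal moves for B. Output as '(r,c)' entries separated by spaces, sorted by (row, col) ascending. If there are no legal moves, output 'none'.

Answer: (2,1) (3,2) (5,4) (6,5)

Derivation:
(1,1): no bracket -> illegal
(1,2): no bracket -> illegal
(1,3): no bracket -> illegal
(2,1): flips 1 -> legal
(2,4): no bracket -> illegal
(3,1): no bracket -> illegal
(3,2): flips 1 -> legal
(3,5): no bracket -> illegal
(4,2): no bracket -> illegal
(4,6): no bracket -> illegal
(5,3): no bracket -> illegal
(5,4): flips 1 -> legal
(5,6): no bracket -> illegal
(6,4): no bracket -> illegal
(6,5): flips 1 -> legal
(6,6): no bracket -> illegal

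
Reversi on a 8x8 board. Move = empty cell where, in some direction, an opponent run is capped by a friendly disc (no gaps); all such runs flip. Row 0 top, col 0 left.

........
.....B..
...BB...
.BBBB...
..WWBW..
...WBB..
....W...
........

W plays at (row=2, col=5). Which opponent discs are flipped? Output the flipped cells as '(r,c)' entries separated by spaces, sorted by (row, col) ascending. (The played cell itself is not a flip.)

Answer: (3,4)

Derivation:
Dir NW: first cell '.' (not opp) -> no flip
Dir N: opp run (1,5), next='.' -> no flip
Dir NE: first cell '.' (not opp) -> no flip
Dir W: opp run (2,4) (2,3), next='.' -> no flip
Dir E: first cell '.' (not opp) -> no flip
Dir SW: opp run (3,4) capped by W -> flip
Dir S: first cell '.' (not opp) -> no flip
Dir SE: first cell '.' (not opp) -> no flip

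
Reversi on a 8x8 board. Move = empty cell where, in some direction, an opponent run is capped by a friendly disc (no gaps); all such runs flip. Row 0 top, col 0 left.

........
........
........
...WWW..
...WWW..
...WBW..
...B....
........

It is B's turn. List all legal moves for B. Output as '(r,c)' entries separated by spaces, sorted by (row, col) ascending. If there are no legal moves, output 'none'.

(2,2): no bracket -> illegal
(2,3): flips 3 -> legal
(2,4): flips 2 -> legal
(2,5): no bracket -> illegal
(2,6): no bracket -> illegal
(3,2): flips 1 -> legal
(3,6): flips 1 -> legal
(4,2): no bracket -> illegal
(4,6): no bracket -> illegal
(5,2): flips 1 -> legal
(5,6): flips 1 -> legal
(6,2): no bracket -> illegal
(6,4): no bracket -> illegal
(6,5): no bracket -> illegal
(6,6): no bracket -> illegal

Answer: (2,3) (2,4) (3,2) (3,6) (5,2) (5,6)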